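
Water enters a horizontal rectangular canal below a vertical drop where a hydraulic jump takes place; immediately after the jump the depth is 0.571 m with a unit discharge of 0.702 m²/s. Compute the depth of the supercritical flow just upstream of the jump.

y₁ = 0.222 m

V₂ = q/y₂ = 0.702/0.571 = 1.23 m/s; Fr₂ = V₂/√(g·y₂) = 0.519.
Applying the sequent-depth relation in reverse, y₁/y₂ = ½[√(1 + 8Fr₂²) − 1] = ½[√3.159 − 1] = 0.389.
y₁ = 0.389 × 0.571 = 0.222 m.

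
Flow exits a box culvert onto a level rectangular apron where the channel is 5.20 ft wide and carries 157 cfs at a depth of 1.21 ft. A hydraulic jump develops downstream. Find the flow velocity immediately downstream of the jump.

q = Q/b = 157/5.20 = 30.2 ft²/s; V₁ = q/y₁ = 25.0 ft/s. Fr₁ = V₁/√(g·y₁) = 4.00.
Sequent-depth ratio: y₂/y₁ = ½[√(1 + 8Fr₁²) − 1] = ½[√128.8 − 1] = 5.18.
y₂ = 5.18 × 1.21 = 6.26 ft.
V₂ = q/y₂ = 30.2/6.26 = 4.82 ft/s.

V₂ = 4.82 ft/s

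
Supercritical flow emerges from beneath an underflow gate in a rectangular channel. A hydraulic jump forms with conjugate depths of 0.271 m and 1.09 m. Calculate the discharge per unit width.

q = 1.40 m²/s

For a rectangular channel the momentum equation gives q² = ½·g·y₁·y₂·(y₁ + y₂) = ½×9.81×0.271×1.09×1.36 = 1.97.
q = √1.97 = 1.40 m²/s.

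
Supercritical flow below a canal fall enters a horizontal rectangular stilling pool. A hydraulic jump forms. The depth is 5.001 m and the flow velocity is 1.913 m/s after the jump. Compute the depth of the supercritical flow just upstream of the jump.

Fr₂ = V₂/√(g·y₂) = 1.913/√(9.81×5.001) = 0.2731.
The Bélanger relation is symmetric: y₁/y₂ = ½[√(1 + 8Fr₂²) − 1] = ½[√1.5968 − 1] = 0.1318.
y₁ = 0.1318 × 5.001 = 0.6592 m.

y₁ = 0.6592 m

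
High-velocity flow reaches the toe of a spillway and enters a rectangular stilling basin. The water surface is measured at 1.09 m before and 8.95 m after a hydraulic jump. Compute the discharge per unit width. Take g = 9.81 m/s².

For a rectangular channel the momentum equation gives q² = ½·g·y₁·y₂·(y₁ + y₂) = ½×9.81×1.09×8.95×10.0 = 480.
q = √480 = 21.9 m²/s.

q = 21.9 m²/s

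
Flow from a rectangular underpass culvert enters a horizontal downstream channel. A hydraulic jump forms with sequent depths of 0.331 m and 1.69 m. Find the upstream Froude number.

Fr₁ = 3.95

For a rectangular channel the momentum equation gives q² = ½·g·y₁·y₂·(y₁ + y₂) = ½×9.81×0.331×1.69×2.02 = 5.55.
q = √5.55 = 2.35 m²/s.
V₁ = q/y₁ = 7.11 m/s; Fr₁ = V₁/√(g·y₁) = 3.95.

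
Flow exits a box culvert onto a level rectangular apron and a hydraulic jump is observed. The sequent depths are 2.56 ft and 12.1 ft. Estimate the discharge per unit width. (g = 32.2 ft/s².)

q = 85.5 ft²/s

For a rectangular channel the momentum equation gives q² = ½·g·y₁·y₂·(y₁ + y₂) = ½×32.2×2.56×12.1×14.7 = 7311.
q = √7311 = 85.5 ft²/s.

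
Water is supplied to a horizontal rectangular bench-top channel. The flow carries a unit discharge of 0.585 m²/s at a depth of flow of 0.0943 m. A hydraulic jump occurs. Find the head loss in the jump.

V₁ = q/y₁ = 0.585/0.0943 = 6.20 m/s. Fr₁ = V₁/√(g·y₁) = 6.20/√(9.81×0.0943) = 6.45.
From the momentum equation for a rectangular channel, y₂/y₁ = ½[√(1 + 8Fr₁²) − 1] = ½[√333.8 − 1] = 8.64.
y₂ = 8.64 × 0.0943 = 0.814 m.
V₂ = q/y₂ = 0.585/0.814 = 0.718 m/s. E₁ = y₁ + V₁²/2g = 2.06 m; E₂ = y₂ + V₂²/2g = 0.841 m. ΔE = E₁ − E₂ = 1.22 m.

ΔE = 1.22 m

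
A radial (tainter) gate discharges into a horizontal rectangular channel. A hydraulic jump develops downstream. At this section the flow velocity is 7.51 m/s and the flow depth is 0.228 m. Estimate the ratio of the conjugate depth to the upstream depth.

Fr₁ = V₁/√(g·y₁) = 7.51/√(9.81×0.228) = 5.02.
By Bélanger, y₂/y₁ = ½[√(1 + 8Fr₁²) − 1] = ½[√202.7 − 1] = 6.62.

y₂/y₁ = 6.62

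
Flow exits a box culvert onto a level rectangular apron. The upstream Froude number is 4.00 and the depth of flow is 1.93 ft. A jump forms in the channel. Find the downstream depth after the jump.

y₂ = 10.00 ft

Fr₁ = 4.00 (given).
By Bélanger, y₂/y₁ = ½[√(1 + 8Fr₁²) − 1] = ½[√129.0 − 1] = 5.18.
y₂ = 5.18 × 1.93 = 10.00 ft.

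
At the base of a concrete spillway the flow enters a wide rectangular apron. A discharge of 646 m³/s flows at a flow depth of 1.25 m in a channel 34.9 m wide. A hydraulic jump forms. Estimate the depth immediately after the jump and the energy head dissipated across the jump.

y₂ = 6.88 m; ΔE = 5.18 m

q = Q/b = 646/34.9 = 18.5 m²/s; V₁ = q/y₁ = 14.8 m/s. Fr₁ = V₁/√(g·y₁) = 4.23.
From the momentum equation for a rectangular channel, y₂/y₁ = ½[√(1 + 8Fr₁²) − 1] = ½[√144.1 − 1] = 5.50.
y₂ = 5.50 × 1.25 = 6.88 m.
Head loss: ΔE = (y₂ − y₁)³/(4y₁y₂) = (6.88 − 1.25)³/(4×1.25×6.88) = 178/34.4 = 5.18 m.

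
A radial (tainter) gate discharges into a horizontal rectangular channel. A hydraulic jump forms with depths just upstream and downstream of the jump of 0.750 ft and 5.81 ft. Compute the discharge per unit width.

q = 21.5 ft²/s

For a rectangular channel the momentum equation gives q² = ½·g·y₁·y₂·(y₁ + y₂) = ½×32.2×0.750×5.81×6.56 = 460.
q = √460 = 21.5 ft²/s.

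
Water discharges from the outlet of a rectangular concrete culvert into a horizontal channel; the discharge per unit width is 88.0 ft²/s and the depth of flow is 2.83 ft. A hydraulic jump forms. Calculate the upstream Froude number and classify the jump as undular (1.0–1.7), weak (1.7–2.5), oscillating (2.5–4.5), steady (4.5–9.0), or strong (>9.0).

Fr₁ = 3.26; oscillating jump

V₁ = q/y₁ = 88.0/2.83 = 31.1 ft/s. Fr₁ = V₁/√(g·y₁) = 31.1/√(32.2×2.83) = 3.26.
Fr₁ = 3.26 lies in the oscillating range.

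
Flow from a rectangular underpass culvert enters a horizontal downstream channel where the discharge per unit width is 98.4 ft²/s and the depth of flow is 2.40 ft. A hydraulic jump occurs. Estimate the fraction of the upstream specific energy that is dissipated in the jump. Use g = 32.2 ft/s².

V₁ = q/y₁ = 98.4/2.40 = 41.0 ft/s. Fr₁ = V₁/√(g·y₁) = 41.0/√(32.2×2.40) = 4.66.
Conjugate-depth relation: y₂/y₁ = ½[√(1 + 8Fr₁²) − 1] = ½[√175.0 − 1] = 6.11.
y₂ = 6.11 × 2.40 = 14.7 ft.
E₁ = y₁ + V₁²/2g = 28.5 ft. ΔE = (y₂ − y₁)³/(4y₁y₂) = 13.1 ft. ΔE/E₁ = 13.1/28.5 = 0.461.

ΔE/E₁ = 0.461 (46.1%)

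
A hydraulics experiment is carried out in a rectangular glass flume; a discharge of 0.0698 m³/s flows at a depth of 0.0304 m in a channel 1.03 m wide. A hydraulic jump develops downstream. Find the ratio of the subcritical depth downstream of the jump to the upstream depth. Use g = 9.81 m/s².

q = Q/b = 0.0698/1.03 = 0.0678 m²/s; V₁ = q/y₁ = 2.23 m/s. Fr₁ = V₁/√(g·y₁) = 4.08.
Sequent-depth ratio: y₂/y₁ = ½[√(1 + 8Fr₁²) − 1] = ½[√134.3 − 1] = 5.29.

y₂/y₁ = 5.29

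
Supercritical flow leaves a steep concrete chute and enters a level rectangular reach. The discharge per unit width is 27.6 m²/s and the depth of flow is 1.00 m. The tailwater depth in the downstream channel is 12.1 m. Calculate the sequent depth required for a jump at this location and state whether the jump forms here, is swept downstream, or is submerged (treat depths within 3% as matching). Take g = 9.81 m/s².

y₂ = 12.0 m; the jump forms here

V₁ = q/y₁ = 27.6/1.00 = 27.6 m/s. Fr₁ = V₁/√(g·y₁) = 27.6/√(9.81×1.00) = 8.81.
By Bélanger, y₂/y₁ = ½[√(1 + 8Fr₁²) − 1] = ½[√622.2 − 1] = 12.0.
y₂ = 12.0 × 1.00 = 12.0 m.
Tailwater y_tw = 12.1 m: y_tw ≈ y₂, so the jump forms here.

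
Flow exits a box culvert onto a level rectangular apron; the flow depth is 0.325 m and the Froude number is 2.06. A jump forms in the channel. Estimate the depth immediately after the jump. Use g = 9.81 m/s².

y₂ = 0.798 m

Fr₁ = 2.06 (given).
Sequent-depth ratio: y₂/y₁ = ½[√(1 + 8Fr₁²) − 1] = ½[√34.95 − 1] = 2.46.
y₂ = 2.46 × 0.325 = 0.798 m.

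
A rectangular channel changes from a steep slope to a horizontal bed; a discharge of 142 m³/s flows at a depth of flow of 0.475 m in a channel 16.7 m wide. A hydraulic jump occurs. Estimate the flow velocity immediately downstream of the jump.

q = Q/b = 142/16.7 = 8.50 m²/s; V₁ = q/y₁ = 17.9 m/s. Fr₁ = V₁/√(g·y₁) = 8.29.
Bélanger equation: y₂/y₁ = ½[√(1 + 8Fr₁²) − 1] = ½[√551.2 − 1] = 11.2.
y₂ = 11.2 × 0.475 = 5.34 m.
V₂ = q/y₂ = 8.50/5.34 = 1.59 m/s.

V₂ = 1.59 m/s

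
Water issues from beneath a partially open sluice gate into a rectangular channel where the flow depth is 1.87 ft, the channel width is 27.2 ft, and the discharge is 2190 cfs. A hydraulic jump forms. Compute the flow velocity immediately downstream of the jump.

q = Q/b = 2190/27.2 = 80.5 ft²/s; V₁ = q/y₁ = 43.1 ft/s. Fr₁ = V₁/√(g·y₁) = 5.55.
From the momentum equation for a rectangular channel, y₂/y₁ = ½[√(1 + 8Fr₁²) − 1] = ½[√247.3 − 1] = 7.36.
y₂ = 7.36 × 1.87 = 13.8 ft.
V₂ = q/y₂ = 80.5/13.8 = 5.85 ft/s.

V₂ = 5.85 ft/s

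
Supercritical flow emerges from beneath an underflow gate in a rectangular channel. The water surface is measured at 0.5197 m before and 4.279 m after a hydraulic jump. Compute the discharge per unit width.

q = 7.235 m²/s

For a rectangular channel the momentum equation gives q² = ½·g·y₁·y₂·(y₁ + y₂) = ½×9.81×0.5197×4.279×4.799 = 52.34.
q = √52.34 = 7.235 m²/s.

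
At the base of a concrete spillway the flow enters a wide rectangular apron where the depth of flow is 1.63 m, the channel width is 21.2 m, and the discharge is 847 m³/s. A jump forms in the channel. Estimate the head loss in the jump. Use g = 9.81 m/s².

q = Q/b = 847/21.2 = 40.0 m²/s; V₁ = q/y₁ = 24.5 m/s. Fr₁ = V₁/√(g·y₁) = 6.13.
Conjugate-depth relation: y₂/y₁ = ½[√(1 + 8Fr₁²) − 1] = ½[√301.6 − 1] = 8.18.
y₂ = 8.18 × 1.63 = 13.3 m.
Head loss: ΔE = (y₂ − y₁)³/(4y₁y₂) = (13.3 − 1.63)³/(4×1.63×13.3) = 1605/87.0 = 18.5 m.

ΔE = 18.5 m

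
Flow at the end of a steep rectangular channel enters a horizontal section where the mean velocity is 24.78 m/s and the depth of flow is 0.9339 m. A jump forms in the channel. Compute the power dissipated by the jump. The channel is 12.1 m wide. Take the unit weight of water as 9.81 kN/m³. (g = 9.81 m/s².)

P = 59392 kW

Fr₁ = V₁/√(g·y₁) = 24.78/√(9.81×0.9339) = 8.187.
Sequent-depth ratio: y₂/y₁ = ½[√(1 + 8Fr₁²) − 1] = ½[√537.20 − 1] = 11.09.
y₂ = 11.09 × 0.9339 = 10.36 m.
q = V₁·y₁ = 24.78 × 0.9339 = 23.14 m²/s. V₂ = q/y₂ = 23.14/10.36 = 2.235 m/s. E₁ = y₁ + V₁²/2g = 32.23 m; E₂ = y₂ + V₂²/2g = 10.61 m. ΔE = E₁ − E₂ = 21.62 m.
Q = q·b = 23.14 × 12.1 = 280.0 m³/s. P = γ·Q·ΔE = 9.81 × 280.0 × 21.62 = 59392 kW.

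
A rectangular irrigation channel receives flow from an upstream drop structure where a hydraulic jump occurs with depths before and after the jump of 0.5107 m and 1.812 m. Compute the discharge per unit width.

For a rectangular channel the momentum equation gives q² = ½·g·y₁·y₂·(y₁ + y₂) = ½×9.81×0.5107×1.812×2.323 = 10.54.
q = √10.54 = 3.247 m²/s.

q = 3.247 m²/s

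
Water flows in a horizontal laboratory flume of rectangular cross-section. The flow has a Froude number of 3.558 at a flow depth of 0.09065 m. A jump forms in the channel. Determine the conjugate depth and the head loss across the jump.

Fr₁ = 3.558 (given).
Conjugate-depth relation: y₂/y₁ = ½[√(1 + 8Fr₁²) − 1] = ½[√102.27 − 1] = 4.557.
y₂ = 4.557 × 0.09065 = 0.4131 m.
Head loss: ΔE = (y₂ − y₁)³/(4y₁y₂) = (0.4131 − 0.09065)³/(4×0.09065×0.4131) = 0.03351/0.1498 = 0.2237 m.

y₂ = 0.4131 m; ΔE = 0.2237 m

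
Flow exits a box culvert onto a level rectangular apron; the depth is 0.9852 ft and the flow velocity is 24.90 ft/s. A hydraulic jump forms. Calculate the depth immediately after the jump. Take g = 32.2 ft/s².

y₂ = 5.687 ft

Fr₁ = V₁/√(g·y₁) = 24.90/√(32.2×0.9852) = 4.421.
Sequent-depth ratio: y₂/y₁ = ½[√(1 + 8Fr₁²) − 1] = ½[√157.35 − 1] = 5.772.
y₂ = 5.772 × 0.9852 = 5.687 ft.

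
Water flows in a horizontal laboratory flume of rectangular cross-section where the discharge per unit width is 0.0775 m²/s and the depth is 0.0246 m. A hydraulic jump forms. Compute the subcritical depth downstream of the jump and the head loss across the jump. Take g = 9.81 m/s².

y₂ = 0.211 m; ΔE = 0.312 m

V₁ = q/y₁ = 0.0775/0.0246 = 3.15 m/s. Fr₁ = V₁/√(g·y₁) = 3.15/√(9.81×0.0246) = 6.41.
From the momentum equation for a rectangular channel, y₂/y₁ = ½[√(1 + 8Fr₁²) − 1] = ½[√330.0 − 1] = 8.58.
y₂ = 8.58 × 0.0246 = 0.211 m.
V₂ = q/y₂ = 0.0775/0.211 = 0.367 m/s. E₁ = y₁ + V₁²/2g = 0.530 m; E₂ = y₂ + V₂²/2g = 0.218 m. ΔE = E₁ − E₂ = 0.312 m.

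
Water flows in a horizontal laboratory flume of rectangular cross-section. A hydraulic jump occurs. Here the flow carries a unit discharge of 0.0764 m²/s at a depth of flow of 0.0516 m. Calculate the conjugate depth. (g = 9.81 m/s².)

y₂ = 0.128 m

V₁ = q/y₁ = 0.0764/0.0516 = 1.48 m/s. Fr₁ = V₁/√(g·y₁) = 1.48/√(9.81×0.0516) = 2.08.
By Bélanger, y₂/y₁ = ½[√(1 + 8Fr₁²) − 1] = ½[√35.65 − 1] = 2.49.
y₂ = 2.49 × 0.0516 = 0.128 m.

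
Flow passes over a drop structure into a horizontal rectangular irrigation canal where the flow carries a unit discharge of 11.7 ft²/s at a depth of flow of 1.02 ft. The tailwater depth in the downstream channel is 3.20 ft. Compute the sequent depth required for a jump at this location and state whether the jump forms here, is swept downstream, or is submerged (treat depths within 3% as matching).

V₁ = q/y₁ = 11.7/1.02 = 11.5 ft/s. Fr₁ = V₁/√(g·y₁) = 11.5/√(32.2×1.02) = 2.00.
From the momentum equation for a rectangular channel, y₂/y₁ = ½[√(1 + 8Fr₁²) − 1] = ½[√33.05 − 1] = 2.37.
y₂ = 2.37 × 1.02 = 2.42 ft.
Tailwater y_tw = 3.20 ft: y_tw > y₂, so the jump is submerged.

y₂ = 2.42 ft; the jump is submerged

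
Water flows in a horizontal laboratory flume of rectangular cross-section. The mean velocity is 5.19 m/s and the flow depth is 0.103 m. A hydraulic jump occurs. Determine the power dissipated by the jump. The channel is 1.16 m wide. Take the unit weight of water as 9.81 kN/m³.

P = 4.53 kW

Fr₁ = V₁/√(g·y₁) = 5.19/√(9.81×0.103) = 5.16.
Bélanger equation: y₂/y₁ = ½[√(1 + 8Fr₁²) − 1] = ½[√214.3 − 1] = 6.82.
y₂ = 6.82 × 0.103 = 0.702 m.
q = V₁·y₁ = 5.19 × 0.103 = 0.535 m²/s. V₂ = q/y₂ = 0.535/0.702 = 0.761 m/s. E₁ = y₁ + V₁²/2g = 1.48 m; E₂ = y₂ + V₂²/2g = 0.732 m. ΔE = E₁ − E₂ = 0.744 m.
Q = q·b = 0.535 × 1.16 = 0.620 m³/s. P = γ·Q·ΔE = 9.81 × 0.620 × 0.744 = 4.53 kW.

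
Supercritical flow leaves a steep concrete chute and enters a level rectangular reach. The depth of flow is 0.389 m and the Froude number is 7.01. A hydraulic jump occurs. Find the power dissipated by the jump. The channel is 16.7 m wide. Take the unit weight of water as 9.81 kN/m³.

Fr₁ = 7.01 (given).
From the momentum equation for a rectangular channel, y₂/y₁ = ½[√(1 + 8Fr₁²) − 1] = ½[√394.1 − 1] = 9.43.
y₂ = 9.43 × 0.389 = 3.67 m.
V₁ = Fr₁·√(g·y₁) = 7.01×√(9.81×0.389) = 13.7 m/s; q = V₁·y₁ = 5.33 m²/s. V₂ = q/y₂ = 5.33/3.67 = 1.45 m/s. E₁ = y₁ + V₁²/2g = 9.95 m; E₂ = y₂ + V₂²/2g = 3.77 m. ΔE = E₁ − E₂ = 6.17 m.
Q = q·b = 5.33 × 16.7 = 89.0 m³/s. P = γ·Q·ΔE = 9.81 × 89.0 × 6.17 = 5387 kW.

P = 5387 kW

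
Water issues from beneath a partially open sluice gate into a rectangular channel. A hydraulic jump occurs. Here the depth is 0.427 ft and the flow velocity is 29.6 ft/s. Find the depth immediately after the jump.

Fr₁ = V₁/√(g·y₁) = 29.6/√(32.2×0.427) = 7.98.
From the momentum equation for a rectangular channel, y₂/y₁ = ½[√(1 + 8Fr₁²) − 1] = ½[√510.8 − 1] = 10.8.
y₂ = 10.8 × 0.427 = 4.61 ft.

y₂ = 4.61 ft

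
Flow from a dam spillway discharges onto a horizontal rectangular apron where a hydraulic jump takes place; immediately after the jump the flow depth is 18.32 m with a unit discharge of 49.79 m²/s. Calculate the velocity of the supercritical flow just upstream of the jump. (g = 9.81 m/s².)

V₂ = q/y₂ = 49.79/18.32 = 2.718 m/s; Fr₂ = V₂/√(g·y₂) = 0.2027.
The Bélanger relation is symmetric: y₁/y₂ = ½[√(1 + 8Fr₂²) − 1] = ½[√1.3288 − 1] = 0.07637.
y₁ = 0.07637 × 18.32 = 1.399 m.
V₁ = q/y₁ = 49.79/1.399 = 35.59 m/s.

V₁ = 35.59 m/s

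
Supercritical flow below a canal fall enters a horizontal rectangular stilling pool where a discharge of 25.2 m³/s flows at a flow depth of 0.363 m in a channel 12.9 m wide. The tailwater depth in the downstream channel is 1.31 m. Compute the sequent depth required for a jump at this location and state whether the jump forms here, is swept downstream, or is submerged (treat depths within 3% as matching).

q = Q/b = 25.2/12.9 = 1.95 m²/s; V₁ = q/y₁ = 5.38 m/s. Fr₁ = V₁/√(g·y₁) = 2.85.
From the momentum equation for a rectangular channel, y₂/y₁ = ½[√(1 + 8Fr₁²) − 1] = ½[√66.06 − 1] = 3.56.
y₂ = 3.56 × 0.363 = 1.29 m.
Tailwater y_tw = 1.31 m: y_tw ≈ y₂, so the jump forms here.

y₂ = 1.29 m; the jump forms here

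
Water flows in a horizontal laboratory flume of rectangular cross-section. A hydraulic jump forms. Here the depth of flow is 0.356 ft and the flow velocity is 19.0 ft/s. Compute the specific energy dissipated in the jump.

Fr₁ = V₁/√(g·y₁) = 19.0/√(32.2×0.356) = 5.61.
By Bélanger, y₂/y₁ = ½[√(1 + 8Fr₁²) − 1] = ½[√252.9 − 1] = 7.45.
y₂ = 7.45 × 0.356 = 2.65 ft.
q = V₁·y₁ = 19.0 × 0.356 = 6.76 ft²/s. V₂ = q/y₂ = 6.76/2.65 = 2.55 ft/s. E₁ = y₁ + V₁²/2g = 5.96 ft; E₂ = y₂ + V₂²/2g = 2.75 ft. ΔE = E₁ − E₂ = 3.21 ft.

ΔE = 3.21 ft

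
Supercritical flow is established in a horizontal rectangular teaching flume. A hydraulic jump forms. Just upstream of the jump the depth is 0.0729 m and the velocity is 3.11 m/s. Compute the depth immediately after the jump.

y₂ = 0.344 m

Fr₁ = V₁/√(g·y₁) = 3.11/√(9.81×0.0729) = 3.68.
Bélanger equation: y₂/y₁ = ½[√(1 + 8Fr₁²) − 1] = ½[√109.2 − 1] = 4.72.
y₂ = 4.72 × 0.0729 = 0.344 m.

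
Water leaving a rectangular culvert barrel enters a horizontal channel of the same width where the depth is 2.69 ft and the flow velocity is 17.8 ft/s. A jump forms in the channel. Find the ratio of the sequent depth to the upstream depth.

y₂/y₁ = 2.25

Fr₁ = V₁/√(g·y₁) = 17.8/√(32.2×2.69) = 1.91.
By Bélanger, y₂/y₁ = ½[√(1 + 8Fr₁²) − 1] = ½[√30.26 − 1] = 2.25.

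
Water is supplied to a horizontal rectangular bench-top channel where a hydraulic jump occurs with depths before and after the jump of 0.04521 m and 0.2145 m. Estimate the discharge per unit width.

q = 0.1111 m²/s

For a rectangular channel the momentum equation gives q² = ½·g·y₁·y₂·(y₁ + y₂) = ½×9.81×0.04521×0.2145×0.2597 = 0.01235.
q = √0.01235 = 0.1111 m²/s.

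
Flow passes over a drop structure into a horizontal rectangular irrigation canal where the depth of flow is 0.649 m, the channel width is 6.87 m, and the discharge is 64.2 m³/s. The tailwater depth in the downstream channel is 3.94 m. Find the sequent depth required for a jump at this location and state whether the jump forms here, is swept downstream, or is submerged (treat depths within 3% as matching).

y₂ = 4.92 m; the jump is swept downstream

q = Q/b = 64.2/6.87 = 9.34 m²/s; V₁ = q/y₁ = 14.4 m/s. Fr₁ = V₁/√(g·y₁) = 5.71.
By Bélanger, y₂/y₁ = ½[√(1 + 8Fr₁²) − 1] = ½[√261.5 − 1] = 7.59.
y₂ = 7.59 × 0.649 = 4.92 m.
Tailwater y_tw = 3.94 m: y_tw < y₂, so the jump is swept downstream.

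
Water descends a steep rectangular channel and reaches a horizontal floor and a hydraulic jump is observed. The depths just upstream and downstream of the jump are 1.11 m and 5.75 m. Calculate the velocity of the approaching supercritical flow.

V₁ = 13.2 m/s

For a rectangular channel the momentum equation gives q² = ½·g·y₁·y₂·(y₁ + y₂) = ½×9.81×1.11×5.75×6.86 = 215.
q = √215 = 14.7 m²/s.
V₁ = q/y₁ = 14.7/1.11 = 13.2 m/s.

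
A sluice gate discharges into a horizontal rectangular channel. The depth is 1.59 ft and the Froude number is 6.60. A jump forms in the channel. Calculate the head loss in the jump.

ΔE = 21.7 ft

Fr₁ = 6.60 (given).
Bélanger equation: y₂/y₁ = ½[√(1 + 8Fr₁²) − 1] = ½[√349.5 − 1] = 8.85.
y₂ = 8.85 × 1.59 = 14.1 ft.
V₁ = Fr₁·√(g·y₁) = 6.60×√(32.2×1.59) = 47.2 ft/s; q = V₁·y₁ = 75.1 ft²/s. V₂ = q/y₂ = 75.1/14.1 = 5.34 ft/s. E₁ = y₁ + V₁²/2g = 36.2 ft; E₂ = y₂ + V₂²/2g = 14.5 ft. ΔE = E₁ − E₂ = 21.7 ft.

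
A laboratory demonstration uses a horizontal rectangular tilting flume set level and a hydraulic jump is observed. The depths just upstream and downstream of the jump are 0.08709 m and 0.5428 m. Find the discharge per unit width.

For a rectangular channel the momentum equation gives q² = ½·g·y₁·y₂·(y₁ + y₂) = ½×9.81×0.08709×0.5428×0.6299 = 0.1461.
q = √0.1461 = 0.3822 m²/s.

q = 0.3822 m²/s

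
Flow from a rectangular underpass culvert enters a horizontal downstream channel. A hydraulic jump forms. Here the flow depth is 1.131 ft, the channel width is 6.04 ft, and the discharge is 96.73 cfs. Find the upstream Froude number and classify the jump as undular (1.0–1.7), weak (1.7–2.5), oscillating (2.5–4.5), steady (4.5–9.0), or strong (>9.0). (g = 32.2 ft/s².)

q = Q/b = 96.73/6.04 = 16.01 ft²/s; V₁ = q/y₁ = 14.16 ft/s. Fr₁ = V₁/√(g·y₁) = 2.346.
Fr₁ = 2.346 lies in the weak range.

Fr₁ = 2.346; weak jump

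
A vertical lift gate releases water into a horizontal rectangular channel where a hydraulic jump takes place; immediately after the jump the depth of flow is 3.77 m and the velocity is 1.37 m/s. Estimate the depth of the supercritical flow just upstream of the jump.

Fr₂ = V₂/√(g·y₂) = 1.37/√(9.81×3.77) = 0.225.
The Bélanger relation is symmetric: y₁/y₂ = ½[√(1 + 8Fr₂²) − 1] = ½[√1.406 − 1] = 0.0929.
y₁ = 0.0929 × 3.77 = 0.350 m.

y₁ = 0.350 m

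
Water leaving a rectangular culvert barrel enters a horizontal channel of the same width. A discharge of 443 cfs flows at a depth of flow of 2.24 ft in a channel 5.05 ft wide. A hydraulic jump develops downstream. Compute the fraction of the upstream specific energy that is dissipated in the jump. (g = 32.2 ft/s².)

ΔE/E₁ = 0.456 (45.6%)

q = Q/b = 443/5.05 = 87.7 ft²/s; V₁ = q/y₁ = 39.2 ft/s. Fr₁ = V₁/√(g·y₁) = 4.61.
Conjugate-depth relation: y₂/y₁ = ½[√(1 + 8Fr₁²) − 1] = ½[√171.1 − 1] = 6.04.
y₂ = 6.04 × 2.24 = 13.5 ft.
E₁ = y₁ + V₁²/2g = 26.1 ft. ΔE = (y₂ − y₁)³/(4y₁y₂) = 11.9 ft. ΔE/E₁ = 11.9/26.1 = 0.456.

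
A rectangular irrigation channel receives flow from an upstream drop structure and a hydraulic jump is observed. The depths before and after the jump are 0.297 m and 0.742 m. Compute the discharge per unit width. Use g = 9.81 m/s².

For a rectangular channel the momentum equation gives q² = ½·g·y₁·y₂·(y₁ + y₂) = ½×9.81×0.297×0.742×1.04 = 1.12.
q = √1.12 = 1.06 m²/s.

q = 1.06 m²/s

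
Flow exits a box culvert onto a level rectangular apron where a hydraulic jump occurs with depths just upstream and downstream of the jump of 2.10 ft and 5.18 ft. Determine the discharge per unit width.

For a rectangular channel the momentum equation gives q² = ½·g·y₁·y₂·(y₁ + y₂) = ½×32.2×2.10×5.18×7.28 = 1275.
q = √1275 = 35.7 ft²/s.

q = 35.7 ft²/s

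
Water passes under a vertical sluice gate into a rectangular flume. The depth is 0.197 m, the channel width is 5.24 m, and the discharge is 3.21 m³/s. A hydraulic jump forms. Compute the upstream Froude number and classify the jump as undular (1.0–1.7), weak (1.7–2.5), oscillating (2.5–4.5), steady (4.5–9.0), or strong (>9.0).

Fr₁ = 2.24; weak jump

q = Q/b = 3.21/5.24 = 0.613 m²/s; V₁ = q/y₁ = 3.11 m/s. Fr₁ = V₁/√(g·y₁) = 2.24.
Fr₁ = 2.24 lies in the weak range.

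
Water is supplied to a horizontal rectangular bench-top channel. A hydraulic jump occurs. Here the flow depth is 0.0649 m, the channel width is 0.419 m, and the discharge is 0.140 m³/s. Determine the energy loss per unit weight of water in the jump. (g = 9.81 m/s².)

ΔE = 0.837 m

q = Q/b = 0.140/0.419 = 0.334 m²/s; V₁ = q/y₁ = 5.15 m/s. Fr₁ = V₁/√(g·y₁) = 6.45.
Conjugate-depth relation: y₂/y₁ = ½[√(1 + 8Fr₁²) − 1] = ½[√334.1 − 1] = 8.64.
y₂ = 8.64 × 0.0649 = 0.561 m.
V₂ = q/y₂ = 0.334/0.561 = 0.596 m/s. E₁ = y₁ + V₁²/2g = 1.42 m; E₂ = y₂ + V₂²/2g = 0.579 m. ΔE = E₁ − E₂ = 0.837 m.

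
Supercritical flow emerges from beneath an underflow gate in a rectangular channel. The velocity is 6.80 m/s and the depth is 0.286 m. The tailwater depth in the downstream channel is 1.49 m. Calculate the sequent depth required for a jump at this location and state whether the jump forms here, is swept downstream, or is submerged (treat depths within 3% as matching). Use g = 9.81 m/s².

y₂ = 1.51 m; the jump forms here

Fr₁ = V₁/√(g·y₁) = 6.80/√(9.81×0.286) = 4.06.
From the momentum equation for a rectangular channel, y₂/y₁ = ½[√(1 + 8Fr₁²) − 1] = ½[√132.8 − 1] = 5.26.
y₂ = 5.26 × 0.286 = 1.51 m.
Tailwater y_tw = 1.49 m: y_tw ≈ y₂, so the jump forms here.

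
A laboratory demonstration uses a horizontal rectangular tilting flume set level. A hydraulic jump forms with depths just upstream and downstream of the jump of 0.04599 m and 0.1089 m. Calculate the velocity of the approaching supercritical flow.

V₁ = 1.341 m/s

For a rectangular channel the momentum equation gives q² = ½·g·y₁·y₂·(y₁ + y₂) = ½×9.81×0.04599×0.1089×0.1549 = 0.003805.
q = √0.003805 = 0.06168 m²/s.
V₁ = q/y₁ = 0.06168/0.04599 = 1.341 m/s.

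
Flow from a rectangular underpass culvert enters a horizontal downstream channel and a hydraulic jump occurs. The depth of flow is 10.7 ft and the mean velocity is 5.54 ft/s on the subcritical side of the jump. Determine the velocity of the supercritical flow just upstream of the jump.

Fr₂ = V₂/√(g·y₂) = 5.54/√(32.2×10.7) = 0.298.
The Bélanger relation is symmetric: y₁/y₂ = ½[√(1 + 8Fr₂²) − 1] = ½[√1.713 − 1] = 0.154.
y₁ = 0.154 × 10.7 = 1.65 ft.
V₁ = q/y₁ = 59.3/1.65 = 35.9 ft/s.

V₁ = 35.9 ft/s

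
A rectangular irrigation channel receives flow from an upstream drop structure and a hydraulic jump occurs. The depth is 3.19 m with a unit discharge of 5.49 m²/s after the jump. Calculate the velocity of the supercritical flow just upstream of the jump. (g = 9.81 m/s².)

V₂ = q/y₂ = 5.49/3.19 = 1.72 m/s; Fr₂ = V₂/√(g·y₂) = 0.308.
Applying the sequent-depth relation in reverse, y₁/y₂ = ½[√(1 + 8Fr₂²) − 1] = ½[√1.757 − 1] = 0.163.
y₁ = 0.163 × 3.19 = 0.519 m.
V₁ = q/y₁ = 5.49/0.519 = 10.6 m/s.

V₁ = 10.6 m/s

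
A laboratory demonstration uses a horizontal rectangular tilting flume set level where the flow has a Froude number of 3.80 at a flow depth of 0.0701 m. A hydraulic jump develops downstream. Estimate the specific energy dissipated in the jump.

ΔE = 0.212 m

Fr₁ = 3.80 (given).
Sequent-depth ratio: y₂/y₁ = ½[√(1 + 8Fr₁²) − 1] = ½[√116.5 − 1] = 4.90.
y₂ = 4.90 × 0.0701 = 0.343 m.
V₁ = Fr₁·√(g·y₁) = 3.80×√(9.81×0.0701) = 3.15 m/s; q = V₁·y₁ = 0.221 m²/s. V₂ = q/y₂ = 0.221/0.343 = 0.643 m/s. E₁ = y₁ + V₁²/2g = 0.576 m; E₂ = y₂ + V₂²/2g = 0.364 m. ΔE = E₁ − E₂ = 0.212 m.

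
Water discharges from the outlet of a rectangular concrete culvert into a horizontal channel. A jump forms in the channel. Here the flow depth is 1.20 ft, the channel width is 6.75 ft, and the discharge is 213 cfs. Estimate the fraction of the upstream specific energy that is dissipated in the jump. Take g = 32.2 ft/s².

ΔE/E₁ = 0.417 (41.7%)

q = Q/b = 213/6.75 = 31.6 ft²/s; V₁ = q/y₁ = 26.3 ft/s. Fr₁ = V₁/√(g·y₁) = 4.23.
Bélanger equation: y₂/y₁ = ½[√(1 + 8Fr₁²) − 1] = ½[√144.2 − 1] = 5.50.
y₂ = 5.50 × 1.20 = 6.60 ft.
E₁ = y₁ + V₁²/2g = 11.9 ft. ΔE = (y₂ − y₁)³/(4y₁y₂) = 4.98 ft. ΔE/E₁ = 4.98/11.9 = 0.417.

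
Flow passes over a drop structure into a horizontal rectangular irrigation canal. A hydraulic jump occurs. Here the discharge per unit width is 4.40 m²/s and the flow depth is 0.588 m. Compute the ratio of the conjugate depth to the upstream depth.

V₁ = q/y₁ = 4.40/0.588 = 7.48 m/s. Fr₁ = V₁/√(g·y₁) = 7.48/√(9.81×0.588) = 3.12.
From the momentum equation for a rectangular channel, y₂/y₁ = ½[√(1 + 8Fr₁²) − 1] = ½[√78.66 − 1] = 3.93.

y₂/y₁ = 3.93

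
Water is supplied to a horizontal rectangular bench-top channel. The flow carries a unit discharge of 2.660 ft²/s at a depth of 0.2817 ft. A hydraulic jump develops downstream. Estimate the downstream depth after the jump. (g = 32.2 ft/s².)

V₁ = q/y₁ = 2.660/0.2817 = 9.443 ft/s. Fr₁ = V₁/√(g·y₁) = 9.443/√(32.2×0.2817) = 3.135.
Sequent-depth ratio: y₂/y₁ = ½[√(1 + 8Fr₁²) − 1] = ½[√79.639 − 1] = 3.962.
y₂ = 3.962 × 0.2817 = 1.116 ft.

y₂ = 1.116 ft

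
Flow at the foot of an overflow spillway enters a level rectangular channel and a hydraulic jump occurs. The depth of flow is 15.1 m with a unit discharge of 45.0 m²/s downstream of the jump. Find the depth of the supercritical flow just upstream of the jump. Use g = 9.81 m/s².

V₂ = q/y₂ = 45.0/15.1 = 2.98 m/s; Fr₂ = V₂/√(g·y₂) = 0.245.
From the momentum equation (using Fr₂), y₁/y₂ = ½[√(1 + 8Fr₂²) − 1] = ½[√1.480 − 1] = 0.108.
y₁ = 0.108 × 15.1 = 1.63 m.

y₁ = 1.63 m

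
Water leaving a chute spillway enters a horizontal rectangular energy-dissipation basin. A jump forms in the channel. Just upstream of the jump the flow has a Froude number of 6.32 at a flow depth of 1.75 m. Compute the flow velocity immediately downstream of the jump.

Fr₁ = 6.32 (given).
Bélanger equation: y₂/y₁ = ½[√(1 + 8Fr₁²) − 1] = ½[√320.5 − 1] = 8.45.
y₂ = 8.45 × 1.75 = 14.8 m.
V₁ = Fr₁·√(g·y₁) = 6.32×√(9.81×1.75) = 26.2 m/s; q = V₁·y₁ = 45.8 m²/s.
V₂ = q/y₂ = 45.8/14.8 = 3.10 m/s.

V₂ = 3.10 m/s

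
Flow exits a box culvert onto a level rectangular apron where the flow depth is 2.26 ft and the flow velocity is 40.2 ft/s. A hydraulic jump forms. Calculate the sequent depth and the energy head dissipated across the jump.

y₂ = 14.0 ft; ΔE = 12.7 ft

Fr₁ = V₁/√(g·y₁) = 40.2/√(32.2×2.26) = 4.71.
By Bélanger, y₂/y₁ = ½[√(1 + 8Fr₁²) − 1] = ½[√178.7 − 1] = 6.18.
y₂ = 6.18 × 2.26 = 14.0 ft.
q = V₁·y₁ = 40.2 × 2.26 = 90.9 ft²/s. V₂ = q/y₂ = 90.9/14.0 = 6.50 ft/s. E₁ = y₁ + V₁²/2g = 27.4 ft; E₂ = y₂ + V₂²/2g = 14.6 ft. ΔE = E₁ − E₂ = 12.7 ft.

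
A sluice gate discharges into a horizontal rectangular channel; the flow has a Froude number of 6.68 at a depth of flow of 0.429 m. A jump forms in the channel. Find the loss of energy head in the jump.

ΔE = 6.04 m

Fr₁ = 6.68 (given).
Bélanger equation: y₂/y₁ = ½[√(1 + 8Fr₁²) − 1] = ½[√358.0 − 1] = 8.96.
y₂ = 8.96 × 0.429 = 3.84 m.
Head loss: ΔE = (y₂ − y₁)³/(4y₁y₂) = (3.84 − 0.429)³/(4×0.429×3.84) = 39.8/6.60 = 6.04 m.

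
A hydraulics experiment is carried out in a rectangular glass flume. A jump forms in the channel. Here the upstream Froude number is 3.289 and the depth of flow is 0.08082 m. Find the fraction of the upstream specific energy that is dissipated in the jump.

Fr₁ = 3.289 (given).
Bélanger equation: y₂/y₁ = ½[√(1 + 8Fr₁²) − 1] = ½[√87.540 − 1] = 4.178.
y₂ = 4.178 × 0.08082 = 0.3377 m.
E₁ = y₁(1 + Fr₁²/2) = 0.08082×(1 + 3.289²/2) = 0.5180 m. ΔE = (y₂ − y₁)³/(4y₁y₂) = 0.1552 m. ΔE/E₁ = 0.1552/0.5180 = 0.300.

ΔE/E₁ = 0.300 (30.0%)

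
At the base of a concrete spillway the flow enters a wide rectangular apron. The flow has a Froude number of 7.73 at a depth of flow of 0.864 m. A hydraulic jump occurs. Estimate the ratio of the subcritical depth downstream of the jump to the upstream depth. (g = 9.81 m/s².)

Fr₁ = 7.73 (given).
Conjugate-depth relation: y₂/y₁ = ½[√(1 + 8Fr₁²) − 1] = ½[√479.0 − 1] = 10.4.

y₂/y₁ = 10.4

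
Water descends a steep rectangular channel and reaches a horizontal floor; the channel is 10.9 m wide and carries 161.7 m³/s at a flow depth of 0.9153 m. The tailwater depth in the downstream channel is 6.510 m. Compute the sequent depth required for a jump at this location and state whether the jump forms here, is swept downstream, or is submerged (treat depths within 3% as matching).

q = Q/b = 161.7/10.9 = 14.83 m²/s; V₁ = q/y₁ = 16.21 m/s. Fr₁ = V₁/√(g·y₁) = 5.409.
Sequent-depth ratio: y₂/y₁ = ½[√(1 + 8Fr₁²) − 1] = ½[√235.04 − 1] = 7.166.
y₂ = 7.166 × 0.9153 = 6.559 m.
Tailwater y_tw = 6.510 m: y_tw ≈ y₂, so the jump forms here.

y₂ = 6.559 m; the jump forms here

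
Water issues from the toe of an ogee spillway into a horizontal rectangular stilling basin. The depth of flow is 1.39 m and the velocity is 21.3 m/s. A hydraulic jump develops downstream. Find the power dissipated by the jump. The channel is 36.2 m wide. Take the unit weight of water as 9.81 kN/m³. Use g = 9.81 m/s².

Fr₁ = V₁/√(g·y₁) = 21.3/√(9.81×1.39) = 5.77.
By Bélanger, y₂/y₁ = ½[√(1 + 8Fr₁²) − 1] = ½[√267.2 − 1] = 7.67.
y₂ = 7.67 × 1.39 = 10.7 m.
Head loss: ΔE = (y₂ − y₁)³/(4y₁y₂) = (10.7 − 1.39)³/(4×1.39×10.7) = 798/59.3 = 13.5 m.
q = V₁·y₁ = 21.3 × 1.39 = 29.6 m²/s. Q = q·b = 29.6 × 36.2 = 1072 m³/s. P = γ·Q·ΔE = 9.81 × 1072 × 13.5 = 141477 kW.

P = 141477 kW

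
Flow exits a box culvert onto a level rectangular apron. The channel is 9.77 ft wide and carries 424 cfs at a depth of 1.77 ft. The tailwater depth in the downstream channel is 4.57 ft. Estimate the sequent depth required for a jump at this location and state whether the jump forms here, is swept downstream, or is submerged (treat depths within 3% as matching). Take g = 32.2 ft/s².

q = Q/b = 424/9.77 = 43.4 ft²/s; V₁ = q/y₁ = 24.5 ft/s. Fr₁ = V₁/√(g·y₁) = 3.25.
By Bélanger, y₂/y₁ = ½[√(1 + 8Fr₁²) − 1] = ½[√85.38 − 1] = 4.12.
y₂ = 4.12 × 1.77 = 7.29 ft.
Tailwater y_tw = 4.57 ft: y_tw < y₂, so the jump is swept downstream.

y₂ = 7.29 ft; the jump is swept downstream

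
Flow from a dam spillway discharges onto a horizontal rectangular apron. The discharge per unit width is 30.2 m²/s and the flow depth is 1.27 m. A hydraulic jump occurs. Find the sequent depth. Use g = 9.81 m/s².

V₁ = q/y₁ = 30.2/1.27 = 23.8 m/s. Fr₁ = V₁/√(g·y₁) = 23.8/√(9.81×1.27) = 6.74.
Bélanger equation: y₂/y₁ = ½[√(1 + 8Fr₁²) − 1] = ½[√364.1 − 1] = 9.04.
y₂ = 9.04 × 1.27 = 11.5 m.

y₂ = 11.5 m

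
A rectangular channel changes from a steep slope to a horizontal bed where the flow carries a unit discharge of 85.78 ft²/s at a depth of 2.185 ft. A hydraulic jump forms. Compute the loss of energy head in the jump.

V₁ = q/y₁ = 85.78/2.185 = 39.26 ft/s. Fr₁ = V₁/√(g·y₁) = 39.26/√(32.2×2.185) = 4.680.
By Bélanger, y₂/y₁ = ½[√(1 + 8Fr₁²) − 1] = ½[√176.25 − 1] = 6.138.
y₂ = 6.138 × 2.185 = 13.41 ft.
Head loss: ΔE = (y₂ − y₁)³/(4y₁y₂) = (13.41 − 2.185)³/(4×2.185×13.41) = 1415/117.2 = 12.07 ft.

ΔE = 12.07 ft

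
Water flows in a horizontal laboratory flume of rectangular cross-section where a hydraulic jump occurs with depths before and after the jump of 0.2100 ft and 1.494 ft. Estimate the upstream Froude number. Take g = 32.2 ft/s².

Fr₁ = 5.372

For a rectangular channel the momentum equation gives q² = ½·g·y₁·y₂·(y₁ + y₂) = ½×32.2×0.2100×1.494×1.704 = 8.607.
q = √8.607 = 2.934 ft²/s.
V₁ = q/y₁ = 13.97 ft/s; Fr₁ = V₁/√(g·y₁) = 5.372.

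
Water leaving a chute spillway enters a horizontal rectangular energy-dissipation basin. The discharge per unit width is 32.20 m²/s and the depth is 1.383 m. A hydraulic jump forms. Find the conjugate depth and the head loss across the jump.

y₂ = 11.69 m; ΔE = 16.93 m

V₁ = q/y₁ = 32.20/1.383 = 23.28 m/s. Fr₁ = V₁/√(g·y₁) = 23.28/√(9.81×1.383) = 6.321.
From the momentum equation for a rectangular channel, y₂/y₁ = ½[√(1 + 8Fr₁²) − 1] = ½[√320.64 − 1] = 8.453.
y₂ = 8.453 × 1.383 = 11.69 m.
Head loss: ΔE = (y₂ − y₁)³/(4y₁y₂) = (11.69 − 1.383)³/(4×1.383×11.69) = 1095/64.67 = 16.93 m.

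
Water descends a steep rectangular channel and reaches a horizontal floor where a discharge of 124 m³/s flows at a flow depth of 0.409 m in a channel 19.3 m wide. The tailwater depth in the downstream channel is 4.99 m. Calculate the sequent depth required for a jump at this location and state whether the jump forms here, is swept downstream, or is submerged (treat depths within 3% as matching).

y₂ = 4.34 m; the jump is submerged

q = Q/b = 124/19.3 = 6.42 m²/s; V₁ = q/y₁ = 15.7 m/s. Fr₁ = V₁/√(g·y₁) = 7.84.
By Bélanger, y₂/y₁ = ½[√(1 + 8Fr₁²) − 1] = ½[√493.0 − 1] = 10.6.
y₂ = 10.6 × 0.409 = 4.34 m.
Tailwater y_tw = 4.99 m: y_tw > y₂, so the jump is submerged.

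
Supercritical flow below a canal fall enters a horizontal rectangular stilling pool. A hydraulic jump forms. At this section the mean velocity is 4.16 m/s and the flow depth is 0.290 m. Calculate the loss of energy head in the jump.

Fr₁ = V₁/√(g·y₁) = 4.16/√(9.81×0.290) = 2.47.
Sequent-depth ratio: y₂/y₁ = ½[√(1 + 8Fr₁²) − 1] = ½[√49.66 − 1] = 3.02.
y₂ = 3.02 × 0.290 = 0.877 m.
q = V₁·y₁ = 4.16 × 0.290 = 1.21 m²/s. V₂ = q/y₂ = 1.21/0.877 = 1.38 m/s. E₁ = y₁ + V₁²/2g = 1.17 m; E₂ = y₂ + V₂²/2g = 0.973 m. ΔE = E₁ − E₂ = 0.199 m.

ΔE = 0.199 m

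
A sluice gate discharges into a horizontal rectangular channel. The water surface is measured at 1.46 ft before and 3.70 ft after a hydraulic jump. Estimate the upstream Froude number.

For a rectangular channel the momentum equation gives q² = ½·g·y₁·y₂·(y₁ + y₂) = ½×32.2×1.46×3.70×5.16 = 449.
q = √449 = 21.2 ft²/s.
V₁ = q/y₁ = 14.5 ft/s; Fr₁ = V₁/√(g·y₁) = 2.12.

Fr₁ = 2.12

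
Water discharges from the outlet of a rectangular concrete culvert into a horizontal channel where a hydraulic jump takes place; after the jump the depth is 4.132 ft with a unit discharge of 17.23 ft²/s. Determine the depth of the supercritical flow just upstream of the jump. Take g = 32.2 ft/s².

V₂ = q/y₂ = 17.23/4.132 = 4.170 ft/s; Fr₂ = V₂/√(g·y₂) = 0.3615.
From the momentum equation (using Fr₂), y₁/y₂ = ½[√(1 + 8Fr₂²) − 1] = ½[√2.0455 − 1] = 0.2151.
y₁ = 0.2151 × 4.132 = 0.8888 ft.

y₁ = 0.8888 ft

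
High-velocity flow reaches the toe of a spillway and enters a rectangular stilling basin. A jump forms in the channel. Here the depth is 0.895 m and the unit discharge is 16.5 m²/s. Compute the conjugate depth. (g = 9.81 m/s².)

V₁ = q/y₁ = 16.5/0.895 = 18.4 m/s. Fr₁ = V₁/√(g·y₁) = 18.4/√(9.81×0.895) = 6.22.
Sequent-depth ratio: y₂/y₁ = ½[√(1 + 8Fr₁²) − 1] = ½[√310.7 − 1] = 8.31.
y₂ = 8.31 × 0.895 = 7.44 m.

y₂ = 7.44 m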